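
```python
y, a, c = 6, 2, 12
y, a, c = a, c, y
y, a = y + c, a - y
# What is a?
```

Trace:
`y, a, c = 6, 2, 12` → y = 6; a = 2; c = 12
`y, a, c = a, c, y` → y = 2; a = 12; c = 6
`y, a = y + c, a - y` → y = 8; a = 10
So a = 10

Answer: 10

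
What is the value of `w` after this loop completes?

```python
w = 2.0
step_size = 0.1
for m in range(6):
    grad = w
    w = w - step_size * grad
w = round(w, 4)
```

Gradient descent: w = 2.0 * (1 - 0.1)^6
`w` takes the values: 2.0 → 1.8 → 1.62 → 1.458 → 1.3122 → 1.18098 → 1.062882 → 1.0629

Answer: 1.0629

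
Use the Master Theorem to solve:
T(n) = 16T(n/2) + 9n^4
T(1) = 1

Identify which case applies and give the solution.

a=16, b=2, f(n)=9n^4. log_2(16) = 4. Since c=4 = 4, Case 2 applies: T(n) = Θ(n^log_b(a) · log n) = O(n^4 log n).

Answer: O(n^4 log n) - Case 2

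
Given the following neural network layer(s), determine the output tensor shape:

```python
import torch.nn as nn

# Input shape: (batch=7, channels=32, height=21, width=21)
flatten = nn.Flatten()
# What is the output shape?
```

Input: (7, 32, 21, 21) -> Output: (7, 14112)

Answer: (7, 14112)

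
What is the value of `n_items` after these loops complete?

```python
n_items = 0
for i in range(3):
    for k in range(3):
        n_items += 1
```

3 * 3 = 9
`n_items` takes the values: 0 → 1 → 2 → 3 → 4 → 5 → 6 → 7 → 8 → 9

Answer: 9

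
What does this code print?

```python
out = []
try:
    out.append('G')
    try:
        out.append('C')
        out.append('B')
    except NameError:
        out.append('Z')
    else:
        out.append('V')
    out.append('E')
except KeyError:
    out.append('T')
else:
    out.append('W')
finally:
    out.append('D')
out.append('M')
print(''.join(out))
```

Execution trace: 'G' (try body) → 'C' (inner try body) → 'B' (inner try body, no exception) → 'V' (inner else) → 'E' (try body, no exception) → 'W' (else) → 'D' (finally) → 'M' (after the try/except). Output: GCBVEWDM

Answer: GCBVEWDM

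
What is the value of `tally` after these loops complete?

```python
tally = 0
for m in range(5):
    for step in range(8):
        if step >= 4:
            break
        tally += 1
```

Inner breaks at 4, outer runs 5 times
`tally` takes the values: 0 → 1 → 2 → 3 → 4 → 5 → 6 → 7 → 8 → 9 → 10 → 11 → 12 → 13 → 14 → 15 → 16 → 17 → 18 → 19 → 20

Answer: 20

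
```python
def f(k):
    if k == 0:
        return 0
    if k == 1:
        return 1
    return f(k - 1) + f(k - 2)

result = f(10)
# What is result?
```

Build up from base cases: f(0)=0, f(1)=1, f(2)=1, f(3)=2, f(4)=3, f(5)=5, f(6)=8, ..., f(10)=55

Answer: 55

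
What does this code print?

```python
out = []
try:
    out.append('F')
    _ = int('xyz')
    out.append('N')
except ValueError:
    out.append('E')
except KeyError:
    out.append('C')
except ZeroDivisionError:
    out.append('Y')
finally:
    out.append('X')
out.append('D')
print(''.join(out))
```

Execution trace: 'F' (try body) → 'E' (except ValueError) → 'X' (finally) → 'D' (after the try/except). Output: FEXD

Answer: FEXD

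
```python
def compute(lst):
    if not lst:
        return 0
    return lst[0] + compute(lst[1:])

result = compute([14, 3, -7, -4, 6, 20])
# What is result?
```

14 + 3 + (-7) + (-4) + 6 + 20 + 0 = 32

Answer: 32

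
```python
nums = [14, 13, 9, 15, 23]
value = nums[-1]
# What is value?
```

Trace:
`nums = [14, 13, 9, 15, 23]` → nums = [14, 13, 9, 15, 23]
`value = nums[-1]` → value = 23
So value = 23

Answer: 23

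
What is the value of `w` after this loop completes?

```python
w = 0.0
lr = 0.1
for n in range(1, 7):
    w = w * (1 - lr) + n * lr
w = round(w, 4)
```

Moving average with lr=0.1
`w` takes the values: 0.0 → 0.1 → 0.29 → 0.561 → 0.9049 → 1.31441 → 1.782969 → 1.783

Answer: 1.783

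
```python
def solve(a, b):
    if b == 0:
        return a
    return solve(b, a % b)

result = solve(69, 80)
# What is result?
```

solve(69, 80) -> solve(80, 69) -> solve(69, 11) -> solve(11, 3) -> solve(3, 2) -> solve(2, 1) -> solve(1, 0) -> 1

Answer: 1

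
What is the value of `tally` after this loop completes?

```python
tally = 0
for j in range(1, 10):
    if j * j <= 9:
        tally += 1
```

Count numbers where j² ≤ 9
`tally` takes the values: 0 → 1 → 2 → 3

Answer: 3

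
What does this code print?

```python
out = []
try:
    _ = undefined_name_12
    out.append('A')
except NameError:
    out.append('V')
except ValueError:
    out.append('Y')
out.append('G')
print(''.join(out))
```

Execution trace: 'V' (except NameError) → 'G' (after the try/except). Output: VG

Answer: VG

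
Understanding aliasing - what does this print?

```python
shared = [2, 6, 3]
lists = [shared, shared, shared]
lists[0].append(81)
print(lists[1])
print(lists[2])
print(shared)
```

Key concept: list of same reference.
Step by step:
`shared = [2, 6, 3]` → shared = [2, 6, 3]
`lists = [shared, shared, shared]` → lists = [[2, 6, 3], [2, 6, 3], [2, 6, 3]]
`lists[0].append(81)` → shared = [2, 6, 3, 81]; lists = [[2, 6, 3, 81], [2, 6, 3, 81], [2, 6, 3, 81]]
`print(lists[1])` → prints [2, 6, 3, 81]
`print(lists[2])` → prints [2, 6, 3, 81]
`print(shared)` → prints [2, 6, 3, 81]

Answer:
[2, 6, 3, 81]
[2, 6, 3, 81]
[2, 6, 3, 81]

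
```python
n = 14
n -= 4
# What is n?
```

Trace:
`n = 14` → n = 14
`n -= 4` → n = 10
So n = 10

Answer: 10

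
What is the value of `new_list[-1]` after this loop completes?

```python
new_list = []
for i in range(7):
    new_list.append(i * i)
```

Last element of squares 0 to 6
`new_list` takes the values: [] → [0] → [0, 1] → [0, 1, 4] → [0, 1, 4, 9] → [0, 1, 4, 9, 16] → [0, 1, 4, 9, 16, 25] → [0, 1, 4, 9, 16, 25, 36]
So `new_list[-1]` = 36

Answer: 36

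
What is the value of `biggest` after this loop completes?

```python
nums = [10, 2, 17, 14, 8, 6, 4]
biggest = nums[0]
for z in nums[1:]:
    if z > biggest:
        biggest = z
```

Maximum of [10, 2, 17, 14, 8, 6, 4]
`biggest` takes the values: 10 → 17

Answer: 17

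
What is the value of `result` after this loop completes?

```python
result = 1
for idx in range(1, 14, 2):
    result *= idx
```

Product of 1, 3, 5, ... up to 13
`result` takes the values: 1 → 3 → 15 → 105 → 945 → 10395 → 135135

Answer: 135135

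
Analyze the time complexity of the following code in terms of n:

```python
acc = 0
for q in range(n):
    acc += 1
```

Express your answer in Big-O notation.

Each loop level contributes: n. Multiplying the contributions gives O(n).

Answer: O(n)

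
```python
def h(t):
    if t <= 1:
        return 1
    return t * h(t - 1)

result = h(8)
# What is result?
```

h(8) = 8 * 7 * 6 * 5 * 4 * 3 * 2 * 1 = 40320

Answer: 40320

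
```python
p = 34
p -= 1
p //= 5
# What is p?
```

Trace:
`p = 34` → p = 34
`p -= 1` → p = 33
`p //= 5` → p = 6
So p = 6

Answer: 6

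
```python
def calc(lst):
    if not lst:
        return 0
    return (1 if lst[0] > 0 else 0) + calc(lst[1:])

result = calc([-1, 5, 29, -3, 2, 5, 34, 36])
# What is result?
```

Count of positive elements in [-1, 5, 29, -3, 2, 5, 34, 36] = 6

Answer: 6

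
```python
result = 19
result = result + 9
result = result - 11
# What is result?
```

Trace:
`result = 19` → result = 19
`result = result + 9` → result = 28
`result = result - 11` → result = 17
So result = 17

Answer: 17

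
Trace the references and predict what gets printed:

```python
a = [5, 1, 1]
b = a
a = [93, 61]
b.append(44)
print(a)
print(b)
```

Key concept: rebinding vs mutation: a is rebound to a new list, b still points at the original.
Step by step:
`a = [5, 1, 1]` → a = [5, 1, 1]
`b = a` → b = [5, 1, 1] (same object as a)
`a = [93, 61]` → a = [93, 61]
`b.append(44)` → b = [5, 1, 1, 44]
`print(a)` → prints [93, 61]
`print(b)` → prints [5, 1, 1, 44]

Answer:
[93, 61]
[5, 1, 1, 44]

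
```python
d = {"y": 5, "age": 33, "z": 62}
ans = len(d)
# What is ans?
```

Trace:
`d = {"y": 5, "age": 33, "z": 62}` → d = {'y': 5, 'age': 33, 'z': 62}
`ans = len(d)` → ans = 3
So ans = 3

Answer: 3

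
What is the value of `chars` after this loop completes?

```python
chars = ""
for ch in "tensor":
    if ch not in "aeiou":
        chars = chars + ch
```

Remove vowels from 'tensor'
`chars` takes the values: "" → "t" → "tn" → "tns" → "tnsr"

Answer: "tnsr"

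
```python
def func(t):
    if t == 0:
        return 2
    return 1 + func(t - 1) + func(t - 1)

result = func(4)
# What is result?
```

func(t) = 1 + 2·func(t-1), func(0)=2. Closed form: (2+1)·2^4 - 1 = 47.

Answer: 47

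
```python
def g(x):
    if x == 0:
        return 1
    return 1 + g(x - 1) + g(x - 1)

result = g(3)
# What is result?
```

g(x) = 1 + 2·g(x-1), g(0)=1. Closed form: (1+1)·2^3 - 1 = 15.

Answer: 15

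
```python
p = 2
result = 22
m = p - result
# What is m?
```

Trace:
`p = 2` → p = 2
`result = 22` → result = 22
`m = p - result` → m = -20
So m = -20

Answer: -20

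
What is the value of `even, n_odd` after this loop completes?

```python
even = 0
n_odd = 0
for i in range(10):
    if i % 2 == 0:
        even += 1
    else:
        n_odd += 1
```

Count evens and odds in range(10)
`even, n_odd` takes the values: (0, 0) → (1, 0) → (1, 1) → (2, 1) → (2, 2) → (3, 2) → (3, 3) → (4, 3) → (4, 4) → (5, 4) → (5, 5)

Answer: 5, 5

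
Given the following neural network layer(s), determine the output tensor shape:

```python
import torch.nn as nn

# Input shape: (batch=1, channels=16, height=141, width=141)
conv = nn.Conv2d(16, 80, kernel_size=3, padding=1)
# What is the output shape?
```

Input: (1, 16, 141, 141) -> Output: (1, 80, 141, 141)

Answer: (1, 80, 141, 141)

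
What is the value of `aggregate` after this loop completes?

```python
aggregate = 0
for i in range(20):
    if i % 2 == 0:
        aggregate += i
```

Sum of even numbers 0 to 19
`aggregate` takes the values: 0 → 2 → 6 → 12 → 20 → 30 → 42 → 56 → 72 → 90

Answer: 90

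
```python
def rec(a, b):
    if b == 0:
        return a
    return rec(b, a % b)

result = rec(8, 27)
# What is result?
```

rec(8, 27) -> rec(27, 8) -> rec(8, 3) -> rec(3, 2) -> rec(2, 1) -> rec(1, 0) -> 1

Answer: 1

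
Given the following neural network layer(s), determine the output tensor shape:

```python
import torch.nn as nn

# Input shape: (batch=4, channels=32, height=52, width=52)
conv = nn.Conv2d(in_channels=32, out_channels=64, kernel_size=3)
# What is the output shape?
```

Input: (4, 32, 52, 52) -> Output: (4, 64, 50, 50)

Answer: (4, 64, 50, 50)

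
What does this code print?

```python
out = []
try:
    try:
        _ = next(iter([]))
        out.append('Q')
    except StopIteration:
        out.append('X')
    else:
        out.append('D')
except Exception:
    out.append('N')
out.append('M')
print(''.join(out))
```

Execution trace: 'X' (inner except StopIteration) → 'M' (after the try/except). Output: XM

Answer: XM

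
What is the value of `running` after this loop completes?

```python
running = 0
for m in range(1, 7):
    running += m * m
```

Sum of squares 1² to 6² = 91
`running` takes the values: 0 → 1 → 5 → 14 → 30 → 55 → 91

Answer: 91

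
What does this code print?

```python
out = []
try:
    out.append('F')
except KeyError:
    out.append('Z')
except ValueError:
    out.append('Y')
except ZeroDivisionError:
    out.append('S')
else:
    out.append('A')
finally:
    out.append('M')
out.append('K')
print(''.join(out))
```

Execution trace: 'F' (try body, no exception) → 'A' (else) → 'M' (finally) → 'K' (after the try/except). Output: FAMK

Answer: FAMK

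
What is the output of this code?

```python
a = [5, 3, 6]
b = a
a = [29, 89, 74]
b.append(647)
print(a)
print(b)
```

Key concept: rebinding vs mutation: a is rebound to a new list, b still points at the original.
Step by step:
`a = [5, 3, 6]` → a = [5, 3, 6]
`b = a` → b = [5, 3, 6] (same object as a)
`a = [29, 89, 74]` → a = [29, 89, 74]
`b.append(647)` → b = [5, 3, 6, 647]
`print(a)` → prints [29, 89, 74]
`print(b)` → prints [5, 3, 6, 647]

Answer:
[29, 89, 74]
[5, 3, 6, 647]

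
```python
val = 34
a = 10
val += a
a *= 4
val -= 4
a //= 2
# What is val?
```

Trace:
`val = 34` → val = 34
`a = 10` → a = 10
`val += a` → val = 44
`a *= 4` → a = 40
`val -= 4` → val = 40
`a //= 2` → a = 20
So val = 40

Answer: 40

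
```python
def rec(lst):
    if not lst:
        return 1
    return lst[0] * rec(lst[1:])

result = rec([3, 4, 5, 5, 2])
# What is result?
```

Product over [3, 4, 5, 5, 2] = 3 * 4 * 5 * 5 * 2 = 600

Answer: 600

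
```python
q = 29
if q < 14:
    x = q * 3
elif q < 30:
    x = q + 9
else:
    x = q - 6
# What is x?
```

Trace:
`q = 29` → q = 29
`if q < 14: ...` → q < 14 is False, q < 30 is True → x = 38
So x = 38

Answer: 38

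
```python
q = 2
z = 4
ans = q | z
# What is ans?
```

Trace:
`q = 2` → q = 2
`z = 4` → z = 4
`ans = q | z` → ans = 6
So ans = 6

Answer: 6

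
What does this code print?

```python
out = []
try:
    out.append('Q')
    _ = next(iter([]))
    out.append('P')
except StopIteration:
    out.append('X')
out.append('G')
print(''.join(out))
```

Execution trace: 'Q' (try body) → 'X' (except StopIteration) → 'G' (after the try/except). Output: QXG

Answer: QXG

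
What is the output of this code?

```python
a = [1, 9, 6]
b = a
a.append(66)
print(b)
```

Key concept: basic list aliasing.
Step by step:
`a = [1, 9, 6]` → a = [1, 9, 6]
`b = a` → b = [1, 9, 6] (same object as a)
`a.append(66)` → a = [1, 9, 6, 66] (same object as b); b = [1, 9, 6, 66] (same object as a)
`print(b)` → prints [1, 9, 6, 66]

Answer: [1, 9, 6, 66]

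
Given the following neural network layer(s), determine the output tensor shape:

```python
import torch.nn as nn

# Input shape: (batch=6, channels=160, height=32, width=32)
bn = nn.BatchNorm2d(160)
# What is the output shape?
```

Input: (6, 160, 32, 32) -> Output: (6, 160, 32, 32)

Answer: (6, 160, 32, 32)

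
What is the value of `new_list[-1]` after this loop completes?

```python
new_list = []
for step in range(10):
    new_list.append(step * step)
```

Last element of squares 0 to 9
`new_list` takes the values: [] → [0] → [0, 1] → [0, 1, 4] → [0, 1, 4, 9] → [0, 1, 4, 9, 16] → [0, 1, 4, 9, 16, 25] → [0, 1, 4, 9, 16, 25, 36] → [0, 1, 4, 9, 16, 25, 36, 49] → [0, 1, 4, 9, 16, 25, 36, 49, 64] → [0, 1, 4, 9, 16, 25, 36, 49, 64, 81]
So `new_list[-1]` = 81

Answer: 81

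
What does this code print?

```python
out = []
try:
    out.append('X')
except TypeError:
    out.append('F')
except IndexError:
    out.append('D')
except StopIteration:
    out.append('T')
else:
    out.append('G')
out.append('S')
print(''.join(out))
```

Execution trace: 'X' (try body, no exception) → 'G' (else) → 'S' (after the try/except). Output: XGS

Answer: XGS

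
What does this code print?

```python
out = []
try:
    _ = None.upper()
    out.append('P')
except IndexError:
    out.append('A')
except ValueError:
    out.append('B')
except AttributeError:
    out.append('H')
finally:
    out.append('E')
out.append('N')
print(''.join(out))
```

Execution trace: 'H' (except AttributeError) → 'E' (finally) → 'N' (after the try/except). Output: HEN

Answer: HEN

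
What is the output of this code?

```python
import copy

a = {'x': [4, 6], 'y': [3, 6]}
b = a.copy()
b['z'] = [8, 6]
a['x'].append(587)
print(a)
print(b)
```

Key concept: shallow copy of dict with mutable values.
Step by step:
`a = {'x': [4, 6], 'y': [3, 6]}` → a = {'x': [4, 6], 'y': [3, 6]}
`b = a.copy()` → b = {'x': [4, 6], 'y': [3, 6]}
`b['z'] = [8, 6]` → b = {'x': [4, 6], 'y': [3, 6], 'z': [8, 6]}
`a['x'].append(587)` → a = {'x': [4, 6, 587], 'y': [3, 6]}; b = {'x': [4, 6, 587], 'y': [3, 6], 'z': [8, 6]}
`print(a)` → prints {'x': [4, 6, 587], 'y': [3, 6]}
`print(b)` → prints {'x': [4, 6, 587], 'y': [3, 6], 'z': [8, 6]}

Answer:
{'x': [4, 6, 587], 'y': [3, 6]}
{'x': [4, 6, 587], 'y': [3, 6], 'z': [8, 6]}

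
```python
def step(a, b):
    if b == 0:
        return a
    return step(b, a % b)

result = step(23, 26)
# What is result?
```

step(23, 26) -> step(26, 23) -> step(23, 3) -> step(3, 2) -> step(2, 1) -> step(1, 0) -> 1

Answer: 1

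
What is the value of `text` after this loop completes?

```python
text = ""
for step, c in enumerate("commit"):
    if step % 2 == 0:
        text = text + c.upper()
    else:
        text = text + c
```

Uppercase even positions in 'commit'
`text` takes the values: "" → "C" → "Co" → "CoM" → "CoMm" → "CoMmI" → "CoMmIt"

Answer: "CoMmIt"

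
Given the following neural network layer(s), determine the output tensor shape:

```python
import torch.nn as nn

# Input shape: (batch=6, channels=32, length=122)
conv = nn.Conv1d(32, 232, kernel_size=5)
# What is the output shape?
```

Input: (6, 32, 122) -> Output: (6, 232, 118)

Answer: (6, 232, 118)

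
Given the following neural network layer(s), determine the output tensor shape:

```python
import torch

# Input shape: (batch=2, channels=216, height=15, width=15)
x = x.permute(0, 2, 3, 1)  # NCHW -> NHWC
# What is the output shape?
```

Input: (2, 216, 15, 15) -> Output: (2, 15, 15, 216)

Answer: (2, 15, 15, 216)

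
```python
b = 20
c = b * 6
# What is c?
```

Trace:
`b = 20` → b = 20
`c = b * 6` → c = 120
So c = 120

Answer: 120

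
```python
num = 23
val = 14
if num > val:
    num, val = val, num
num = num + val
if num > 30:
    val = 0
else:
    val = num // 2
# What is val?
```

Trace:
`num = 23` → num = 23
`val = 14` → val = 14
`if num > val: ...` → num > val is True → num = 14; val = 23
`num = num + val` → num = 37
`if num > 30: ...` → num > 30 is True → val = 0
So val = 0

Answer: 0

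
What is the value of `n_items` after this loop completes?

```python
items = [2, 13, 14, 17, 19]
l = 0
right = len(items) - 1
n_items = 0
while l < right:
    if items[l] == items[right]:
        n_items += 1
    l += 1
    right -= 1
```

Count matching pairs from ends
`n_items` takes the values: 0

Answer: 0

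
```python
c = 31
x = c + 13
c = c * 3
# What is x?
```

Trace:
`c = 31` → c = 31
`x = c + 13` → x = 44
`c = c * 3` → c = 93
So x = 44

Answer: 44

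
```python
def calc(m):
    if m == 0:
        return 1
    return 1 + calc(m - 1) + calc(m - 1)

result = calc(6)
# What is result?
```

calc(m) = 1 + 2·calc(m-1), calc(0)=1. Closed form: (1+1)·2^6 - 1 = 127.

Answer: 127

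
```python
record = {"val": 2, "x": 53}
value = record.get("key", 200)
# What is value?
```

Trace:
`record = {"val": 2, "x": 53}` → record = {'val': 2, 'x': 53}
`value = record.get("key", 200)` → value = 200
So value = 200

Answer: 200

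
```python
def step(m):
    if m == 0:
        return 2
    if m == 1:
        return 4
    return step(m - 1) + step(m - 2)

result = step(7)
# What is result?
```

Build up from base cases: step(0)=2, step(1)=4, step(2)=6, step(3)=10, step(4)=16, step(5)=26, step(6)=42, ..., step(7)=68

Answer: 68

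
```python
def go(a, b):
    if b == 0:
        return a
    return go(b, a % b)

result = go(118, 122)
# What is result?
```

go(118, 122) -> go(122, 118) -> go(118, 4) -> go(4, 2) -> go(2, 0) -> 2

Answer: 2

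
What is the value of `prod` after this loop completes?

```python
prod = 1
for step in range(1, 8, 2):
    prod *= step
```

Product of 1, 3, 5, ... up to 7
`prod` takes the values: 1 → 3 → 15 → 105

Answer: 105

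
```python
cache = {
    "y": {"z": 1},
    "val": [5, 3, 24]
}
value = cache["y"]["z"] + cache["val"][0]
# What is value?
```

Trace:
`cache = { ...` → cache = {'y': {'z': 1}, 'val': [5, 3, 24]}
`value = cache["y"]["z"] + cache["val"][0]` → value = 6
So value = 6

Answer: 6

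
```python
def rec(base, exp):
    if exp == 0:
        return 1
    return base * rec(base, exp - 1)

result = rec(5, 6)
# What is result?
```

rec(5, 6) = 5 * 5 * 5 * 5 * 5 * 5 = 15625

Answer: 15625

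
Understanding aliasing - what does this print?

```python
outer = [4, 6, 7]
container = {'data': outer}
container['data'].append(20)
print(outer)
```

Key concept: dict holds reference to list.
Step by step:
`outer = [4, 6, 7]` → outer = [4, 6, 7]
`container = {'data': outer}` → container = {'data': [4, 6, 7]}
`container['data'].append(20)` → outer = [4, 6, 7, 20]; container = {'data': [4, 6, 7, 20]}
`print(outer)` → prints [4, 6, 7, 20]

Answer: [4, 6, 7, 20]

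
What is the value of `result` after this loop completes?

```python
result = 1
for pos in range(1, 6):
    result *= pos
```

5! = 120
`result` takes the values: 1 → 2 → 6 → 24 → 120

Answer: 120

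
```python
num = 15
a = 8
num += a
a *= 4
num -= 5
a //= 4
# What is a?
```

Trace:
`num = 15` → num = 15
`a = 8` → a = 8
`num += a` → num = 23
`a *= 4` → a = 32
`num -= 5` → num = 18
`a //= 4` → a = 8
So a = 8

Answer: 8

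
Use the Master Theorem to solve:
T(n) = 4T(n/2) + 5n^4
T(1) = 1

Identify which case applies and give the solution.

a=4, b=2, f(n)=5n^4. log_2(4) = 2. Since c=4 > 2 and the regularity condition holds (4(n/2)^4 = (4/2^4)n^4 with 4/2^4 < 1), Case 3 applies: T(n) = Θ(f(n)) = O(n^4).

Answer: O(n^4) - Case 3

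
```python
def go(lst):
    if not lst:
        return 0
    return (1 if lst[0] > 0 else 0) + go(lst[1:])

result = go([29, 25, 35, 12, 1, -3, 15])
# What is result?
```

Count of positive elements in [29, 25, 35, 12, 1, -3, 15] = 6

Answer: 6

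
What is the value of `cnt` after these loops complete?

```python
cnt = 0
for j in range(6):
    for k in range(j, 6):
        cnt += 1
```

Upper triangle: 6 + 5 + ... + 1
`cnt` takes the values: 0 → 1 → 2 → 3 → 4 → 5 → 6 → 7 → 8 → 9 → 10 → 11 → 12 → 13 → 14 → 15 → 16 → 17 → 18 → 19 → 20 → 21

Answer: 21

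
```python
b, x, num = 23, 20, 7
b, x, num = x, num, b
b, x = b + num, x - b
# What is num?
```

Trace:
`b, x, num = 23, 20, 7` → b = 23; x = 20; num = 7
`b, x, num = x, num, b` → b = 20; x = 7; num = 23
`b, x = b + num, x - b` → b = 43; x = -13
So num = 23

Answer: 23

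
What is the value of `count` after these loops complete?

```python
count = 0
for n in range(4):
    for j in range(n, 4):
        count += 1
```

Upper triangle: 4 + 3 + ... + 1
`count` takes the values: 0 → 1 → 2 → 3 → 4 → 5 → 6 → 7 → 8 → 9 → 10

Answer: 10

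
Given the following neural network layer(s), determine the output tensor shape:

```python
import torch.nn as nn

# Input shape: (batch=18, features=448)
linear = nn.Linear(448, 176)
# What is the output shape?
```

Input: (18, 448) -> Output: (18, 176)

Answer: (18, 176)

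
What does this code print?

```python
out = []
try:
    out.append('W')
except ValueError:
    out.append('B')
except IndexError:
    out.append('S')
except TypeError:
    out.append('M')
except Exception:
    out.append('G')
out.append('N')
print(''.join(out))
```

Execution trace: 'W' (try body, no exception) → 'N' (after the try/except). Output: WN

Answer: WN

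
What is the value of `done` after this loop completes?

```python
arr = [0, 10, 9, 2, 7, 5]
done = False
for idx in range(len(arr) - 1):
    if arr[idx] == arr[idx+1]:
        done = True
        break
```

Check consecutive duplicates in [0, 10, 9, 2, 7, 5]
`done` takes the values: False

Answer: False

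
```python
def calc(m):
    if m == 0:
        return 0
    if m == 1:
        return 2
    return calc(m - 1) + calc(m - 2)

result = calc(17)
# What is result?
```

Build up from base cases: calc(0)=0, calc(1)=2, calc(2)=2, calc(3)=4, calc(4)=6, calc(5)=10, calc(6)=16, ..., calc(17)=3194

Answer: 3194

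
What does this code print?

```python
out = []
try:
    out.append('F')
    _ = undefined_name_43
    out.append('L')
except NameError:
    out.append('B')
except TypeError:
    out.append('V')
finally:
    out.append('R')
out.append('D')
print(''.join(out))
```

Execution trace: 'F' (try body) → 'B' (except NameError) → 'R' (finally) → 'D' (after the try/except). Output: FBRD

Answer: FBRD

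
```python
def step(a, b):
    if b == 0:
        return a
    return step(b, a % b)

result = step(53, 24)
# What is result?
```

step(53, 24) -> step(24, 5) -> step(5, 4) -> step(4, 1) -> step(1, 0) -> 1

Answer: 1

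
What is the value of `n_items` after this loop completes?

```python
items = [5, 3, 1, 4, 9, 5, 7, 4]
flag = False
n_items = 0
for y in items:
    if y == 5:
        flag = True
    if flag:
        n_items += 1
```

Count elements after first 5 in [5, 3, 1, 4, 9, 5, 7, 4]
`n_items` takes the values: 0 → 1 → 2 → 3 → 4 → 5 → 6 → 7 → 8

Answer: 8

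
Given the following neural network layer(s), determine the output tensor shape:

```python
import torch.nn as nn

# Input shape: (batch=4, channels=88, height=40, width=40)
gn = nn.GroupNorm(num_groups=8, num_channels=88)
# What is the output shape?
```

Input: (4, 88, 40, 40) -> Output: (4, 88, 40, 40)

Answer: (4, 88, 40, 40)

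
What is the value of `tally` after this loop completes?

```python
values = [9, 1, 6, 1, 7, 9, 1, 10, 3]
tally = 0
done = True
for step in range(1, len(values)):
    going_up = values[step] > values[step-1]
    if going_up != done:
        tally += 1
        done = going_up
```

Count direction changes in [9, 1, 6, 1, 7, 9, 1, 10, 3]
`tally` takes the values: 0 → 1 → 2 → 3 → 4 → 5 → 6 → 7

Answer: 7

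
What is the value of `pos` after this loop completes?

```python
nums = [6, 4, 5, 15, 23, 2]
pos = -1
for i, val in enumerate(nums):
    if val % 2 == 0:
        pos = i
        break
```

First even number index in [6, 4, 5, 15, 23, 2]
`pos` takes the values: -1 → 0

Answer: 0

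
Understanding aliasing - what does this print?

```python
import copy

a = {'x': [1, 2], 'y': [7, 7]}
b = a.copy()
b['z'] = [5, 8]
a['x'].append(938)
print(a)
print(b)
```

Key concept: shallow copy of dict with mutable values.
Step by step:
`a = {'x': [1, 2], 'y': [7, 7]}` → a = {'x': [1, 2], 'y': [7, 7]}
`b = a.copy()` → b = {'x': [1, 2], 'y': [7, 7]}
`b['z'] = [5, 8]` → b = {'x': [1, 2], 'y': [7, 7], 'z': [5, 8]}
`a['x'].append(938)` → a = {'x': [1, 2, 938], 'y': [7, 7]}; b = {'x': [1, 2, 938], 'y': [7, 7], 'z': [5, 8]}
`print(a)` → prints {'x': [1, 2, 938], 'y': [7, 7]}
`print(b)` → prints {'x': [1, 2, 938], 'y': [7, 7], 'z': [5, 8]}

Answer:
{'x': [1, 2, 938], 'y': [7, 7]}
{'x': [1, 2, 938], 'y': [7, 7], 'z': [5, 8]}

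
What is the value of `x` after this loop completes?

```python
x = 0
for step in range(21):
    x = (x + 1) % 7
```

Increment mod 7, 21 times = 0
`x` takes the values: 0 → 1 → 2 → 3 → 4 → 5 → 6 → 0 → 1 → 2 → 3 → 4 → 5 → 6 → 0 → 1 → 2 → 3 → 4 → 5 → 6 → 0

Answer: 0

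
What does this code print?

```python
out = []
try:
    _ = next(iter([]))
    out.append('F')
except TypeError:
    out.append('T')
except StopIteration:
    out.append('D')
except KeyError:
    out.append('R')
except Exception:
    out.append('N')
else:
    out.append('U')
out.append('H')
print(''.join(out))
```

Execution trace: 'D' (except StopIteration) → 'H' (after the try/except). Output: DH

Answer: DH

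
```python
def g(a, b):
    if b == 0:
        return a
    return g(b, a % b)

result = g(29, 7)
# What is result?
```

g(29, 7) -> g(7, 1) -> g(1, 0) -> 1

Answer: 1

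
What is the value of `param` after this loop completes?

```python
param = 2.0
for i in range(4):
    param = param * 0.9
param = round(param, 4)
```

Exponential decay: 2.0 * 0.9^4
`param` takes the values: 2.0 → 1.8 → 1.62 → 1.458 → 1.3122

Answer: 1.3122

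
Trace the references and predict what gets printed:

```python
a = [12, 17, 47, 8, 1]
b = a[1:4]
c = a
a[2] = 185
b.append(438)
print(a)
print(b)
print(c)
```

Key concept: slice vs alias.
Step by step:
`a = [12, 17, 47, 8, 1]` → a = [12, 17, 47, 8, 1]
`b = a[1:4]` → b = [17, 47, 8]
`c = a` → c = [12, 17, 47, 8, 1] (same object as a)
`a[2] = 185` → a = [12, 17, 185, 8, 1] (same object as c); c = [12, 17, 185, 8, 1] (same object as a)
`b.append(438)` → b = [17, 47, 8, 438]
`print(a)` → prints [12, 17, 185, 8, 1]
`print(b)` → prints [17, 47, 8, 438]
`print(c)` → prints [12, 17, 185, 8, 1]

Answer:
[12, 17, 185, 8, 1]
[17, 47, 8, 438]
[12, 17, 185, 8, 1]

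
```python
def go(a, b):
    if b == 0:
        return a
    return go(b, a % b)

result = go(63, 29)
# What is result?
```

go(63, 29) -> go(29, 5) -> go(5, 4) -> go(4, 1) -> go(1, 0) -> 1

Answer: 1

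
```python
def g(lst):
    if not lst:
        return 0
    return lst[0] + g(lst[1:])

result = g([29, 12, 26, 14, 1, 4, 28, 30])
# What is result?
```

29 + 12 + 26 + 14 + 1 + 4 + 28 + 30 + 0 = 144

Answer: 144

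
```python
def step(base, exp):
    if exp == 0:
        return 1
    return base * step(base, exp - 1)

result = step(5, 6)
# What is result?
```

step(5, 6) = 5 * 5 * 5 * 5 * 5 * 5 = 15625

Answer: 15625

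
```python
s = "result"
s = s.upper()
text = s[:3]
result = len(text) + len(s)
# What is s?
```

Trace:
`s = "result"` → s = 'result'
`s = s.upper()` → s = 'RESULT'
`text = s[:3]` → text = 'RES'
`result = len(text) + len(s)` → result = 9
So s = 'RESULT'

Answer: 'RESULT'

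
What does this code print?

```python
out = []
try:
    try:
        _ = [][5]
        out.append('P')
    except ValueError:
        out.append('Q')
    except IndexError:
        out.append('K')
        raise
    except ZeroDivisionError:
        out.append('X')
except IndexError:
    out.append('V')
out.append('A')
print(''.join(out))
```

Execution trace: 'K' (inner except IndexError) → 'V' (outer except IndexError) → 'A' (after the try/except). Output: KVA

Answer: KVA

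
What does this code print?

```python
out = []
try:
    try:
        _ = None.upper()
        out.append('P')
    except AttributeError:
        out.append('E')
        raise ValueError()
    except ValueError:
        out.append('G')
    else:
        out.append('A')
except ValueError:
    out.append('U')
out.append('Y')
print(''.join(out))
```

Execution trace: 'E' (inner except AttributeError) → 'U' (outer except ValueError) → 'Y' (after the try/except). Output: EUY

Answer: EUY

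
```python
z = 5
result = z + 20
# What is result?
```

Trace:
`z = 5` → z = 5
`result = z + 20` → result = 25
So result = 25

Answer: 25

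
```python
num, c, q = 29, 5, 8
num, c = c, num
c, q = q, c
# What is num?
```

Trace:
`num, c, q = 29, 5, 8` → num = 29; c = 5; q = 8
`num, c = c, num` → num = 5; c = 29
`c, q = q, c` → c = 8; q = 29
So num = 5

Answer: 5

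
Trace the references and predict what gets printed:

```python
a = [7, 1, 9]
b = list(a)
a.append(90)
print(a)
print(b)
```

Key concept: list() constructor creates copy.
Step by step:
`a = [7, 1, 9]` → a = [7, 1, 9]
`b = list(a)` → b = [7, 1, 9]
`a.append(90)` → a = [7, 1, 9, 90]
`print(a)` → prints [7, 1, 9, 90]
`print(b)` → prints [7, 1, 9]

Answer:
[7, 1, 9, 90]
[7, 1, 9]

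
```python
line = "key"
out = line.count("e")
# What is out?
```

Trace:
`line = "key"` → line = 'key'
`out = line.count("e")` → out = 1
So out = 1

Answer: 1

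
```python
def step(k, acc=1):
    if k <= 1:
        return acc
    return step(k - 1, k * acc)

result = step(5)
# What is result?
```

Accumulator trace (n, acc): (5, 1) -> (4, 5) -> (3, 20) -> (2, 60) -> (1, 120) -> return 120

Answer: 120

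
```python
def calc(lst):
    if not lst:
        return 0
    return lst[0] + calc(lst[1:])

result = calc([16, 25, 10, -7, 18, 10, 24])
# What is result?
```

16 + 25 + 10 + (-7) + 18 + 10 + 24 + 0 = 96

Answer: 96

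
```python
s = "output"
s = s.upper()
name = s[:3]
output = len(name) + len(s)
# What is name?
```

Trace:
`s = "output"` → s = 'output'
`s = s.upper()` → s = 'OUTPUT'
`name = s[:3]` → name = 'OUT'
`output = len(name) + len(s)` → output = 9
So name = 'OUT'

Answer: 'OUT'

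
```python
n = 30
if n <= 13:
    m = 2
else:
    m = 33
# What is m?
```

Trace:
`n = 30` → n = 30
`if n <= 13: ...` → n <= 13 is False, take else branch → m = 33
So m = 33

Answer: 33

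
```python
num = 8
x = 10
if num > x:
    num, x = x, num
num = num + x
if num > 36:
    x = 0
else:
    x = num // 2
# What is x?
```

Trace:
`num = 8` → num = 8
`x = 10` → x = 10
`if num > x: ...` → num > x is False → no variable changes
`num = num + x` → num = 18
`if num > 36: ...` → num > 36 is False, take else branch → x = 9
So x = 9

Answer: 9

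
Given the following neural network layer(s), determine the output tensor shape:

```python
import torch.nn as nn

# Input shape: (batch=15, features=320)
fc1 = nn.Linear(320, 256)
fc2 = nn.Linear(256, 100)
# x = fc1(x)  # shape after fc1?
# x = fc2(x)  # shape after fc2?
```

Input: (15, 320) -> after fc1: (15, 256) -> Output: (15, 100)

Answer: (15, 100)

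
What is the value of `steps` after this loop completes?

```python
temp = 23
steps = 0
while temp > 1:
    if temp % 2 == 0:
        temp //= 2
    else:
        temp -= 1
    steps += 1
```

Steps to reduce 23 to 1
`steps` takes the values: 0 → 1 → 2 → 3 → 4 → 5 → 6 → 7

Answer: 7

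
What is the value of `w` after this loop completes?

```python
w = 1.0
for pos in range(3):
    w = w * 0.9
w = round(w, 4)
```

Exponential decay: 1.0 * 0.9^3
`w` takes the values: 1.0 → 0.9 → 0.81 → 0.729

Answer: 0.729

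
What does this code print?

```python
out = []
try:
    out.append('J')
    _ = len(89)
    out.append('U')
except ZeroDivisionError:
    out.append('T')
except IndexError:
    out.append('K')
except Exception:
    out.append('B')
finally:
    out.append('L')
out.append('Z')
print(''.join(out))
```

Execution trace: 'J' (try body) → 'B' (except Exception) → 'L' (finally) → 'Z' (after the try/except). Output: JBLZ

Answer: JBLZ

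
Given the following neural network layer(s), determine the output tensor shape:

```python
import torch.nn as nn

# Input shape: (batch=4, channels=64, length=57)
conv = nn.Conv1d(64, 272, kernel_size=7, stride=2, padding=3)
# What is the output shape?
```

Input: (4, 64, 57) -> Output: (4, 272, 29)

Answer: (4, 272, 29)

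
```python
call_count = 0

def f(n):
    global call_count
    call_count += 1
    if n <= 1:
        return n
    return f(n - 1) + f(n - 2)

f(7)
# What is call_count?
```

Calls(n) = 1 + Calls(n-1) + Calls(n-2); Calls(0)=Calls(1)=1. For n=7 this gives 41.

Answer: 41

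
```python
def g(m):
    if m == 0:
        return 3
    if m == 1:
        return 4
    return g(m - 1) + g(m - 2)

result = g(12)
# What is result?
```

Build up from base cases: g(0)=3, g(1)=4, g(2)=7, g(3)=11, g(4)=18, g(5)=29, g(6)=47, ..., g(12)=843

Answer: 843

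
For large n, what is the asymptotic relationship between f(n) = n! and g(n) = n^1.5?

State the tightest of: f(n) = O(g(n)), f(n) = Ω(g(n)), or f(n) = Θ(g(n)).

n! vs n^1.5: f(n) = Ω(g(n)) but not O(g(n)) — n! grows strictly faster than n^1.5.

Answer: f(n) = Ω(g(n)) but not O(g(n)) — n! grows strictly faster than n^1.5.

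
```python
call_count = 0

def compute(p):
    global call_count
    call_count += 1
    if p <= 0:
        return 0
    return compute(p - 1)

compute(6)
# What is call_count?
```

Linear recursion stepping by 1: 7 calls from p=6 down to ≤0.

Answer: 7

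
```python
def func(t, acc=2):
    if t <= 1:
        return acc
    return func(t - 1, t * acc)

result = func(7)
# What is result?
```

Accumulator trace (n, acc): (7, 2) -> (6, 14) -> (5, 84) -> (4, 420) -> (3, 1680) -> (2, 5040) -> (1, 10080) -> return 10080

Answer: 10080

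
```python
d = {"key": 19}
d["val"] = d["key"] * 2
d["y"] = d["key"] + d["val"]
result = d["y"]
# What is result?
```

Trace:
`d = {"key": 19}` → d = {'key': 19}
`d["val"] = d["key"] * 2` → d = {'key': 19, 'val': 38}
`d["y"] = d["key"] + d["val"]` → d = {'key': 19, 'val': 38, 'y': 57}
`result = d["y"]` → result = 57
So result = 57

Answer: 57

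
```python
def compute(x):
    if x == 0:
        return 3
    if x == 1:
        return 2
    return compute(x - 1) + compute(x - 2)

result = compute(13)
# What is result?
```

Build up from base cases: compute(0)=3, compute(1)=2, compute(2)=5, compute(3)=7, compute(4)=12, compute(5)=19, compute(6)=31, ..., compute(13)=898

Answer: 898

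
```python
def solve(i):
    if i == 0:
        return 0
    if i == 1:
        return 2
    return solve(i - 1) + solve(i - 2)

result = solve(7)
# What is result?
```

Build up from base cases: solve(0)=0, solve(1)=2, solve(2)=2, solve(3)=4, solve(4)=6, solve(5)=10, solve(6)=16, ..., solve(7)=26

Answer: 26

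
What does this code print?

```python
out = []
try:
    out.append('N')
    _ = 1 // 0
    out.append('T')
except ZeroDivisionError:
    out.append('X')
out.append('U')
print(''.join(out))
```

Execution trace: 'N' (try body) → 'X' (except ZeroDivisionError) → 'U' (after the try/except). Output: NXU

Answer: NXU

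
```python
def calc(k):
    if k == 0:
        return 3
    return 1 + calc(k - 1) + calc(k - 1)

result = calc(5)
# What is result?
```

calc(k) = 1 + 2·calc(k-1), calc(0)=3. Closed form: (3+1)·2^5 - 1 = 127.

Answer: 127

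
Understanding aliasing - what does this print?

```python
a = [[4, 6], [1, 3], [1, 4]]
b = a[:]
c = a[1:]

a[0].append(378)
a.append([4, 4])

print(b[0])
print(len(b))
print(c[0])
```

Key concept: slice with nested mutation.
Step by step:
`a = [[4, 6], [1, 3], [1, 4]]` → a = [[4, 6], [1, 3], [1, 4]]
`b = a[:]` → b = [[4, 6], [1, 3], [1, 4]]
`c = a[1:]` → c = [[1, 3], [1, 4]]
`a[0].append(378)` → a = [[4, 6, 378], [1, 3], [1, 4]]; b = [[4, 6, 378], [1, 3], [1, 4]]
`a.append([4, 4])` → a = [[4, 6, 378], [1, 3], [1, 4], [4, 4]]
`print(b[0])` → prints [4, 6, 378]
`print(len(b))` → prints 3
`print(c[0])` → prints [1, 3]

Answer:
[4, 6, 378]
3
[1, 3]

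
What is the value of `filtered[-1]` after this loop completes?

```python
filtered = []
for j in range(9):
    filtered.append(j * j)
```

Last element of squares 0 to 8
`filtered` takes the values: [] → [0] → [0, 1] → [0, 1, 4] → [0, 1, 4, 9] → [0, 1, 4, 9, 16] → [0, 1, 4, 9, 16, 25] → [0, 1, 4, 9, 16, 25, 36] → [0, 1, 4, 9, 16, 25, 36, 49] → [0, 1, 4, 9, 16, 25, 36, 49, 64]
So `filtered[-1]` = 64

Answer: 64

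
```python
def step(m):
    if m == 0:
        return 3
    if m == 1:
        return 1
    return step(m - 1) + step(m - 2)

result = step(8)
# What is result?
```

Build up from base cases: step(0)=3, step(1)=1, step(2)=4, step(3)=5, step(4)=9, step(5)=14, step(6)=23, ..., step(8)=60

Answer: 60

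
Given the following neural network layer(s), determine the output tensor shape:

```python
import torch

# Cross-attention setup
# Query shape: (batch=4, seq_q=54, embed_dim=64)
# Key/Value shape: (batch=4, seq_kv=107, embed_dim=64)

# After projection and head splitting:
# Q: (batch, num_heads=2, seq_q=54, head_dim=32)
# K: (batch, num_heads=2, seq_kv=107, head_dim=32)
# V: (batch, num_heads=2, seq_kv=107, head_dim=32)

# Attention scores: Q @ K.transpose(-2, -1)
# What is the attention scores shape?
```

Input: (4, 54, 64) -> Output: (4, 2, 54, 107)

Answer: (4, 2, 54, 107)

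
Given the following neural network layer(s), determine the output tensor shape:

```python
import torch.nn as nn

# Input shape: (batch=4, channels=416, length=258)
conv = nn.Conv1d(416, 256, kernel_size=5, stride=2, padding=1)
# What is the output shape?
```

Input: (4, 416, 258) -> Output: (4, 256, 128)

Answer: (4, 256, 128)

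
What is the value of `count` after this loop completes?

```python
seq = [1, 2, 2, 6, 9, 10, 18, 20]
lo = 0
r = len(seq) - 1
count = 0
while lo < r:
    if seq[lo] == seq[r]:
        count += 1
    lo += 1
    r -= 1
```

Count matching pairs from ends
`count` takes the values: 0

Answer: 0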